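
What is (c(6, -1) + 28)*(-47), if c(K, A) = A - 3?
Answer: -1128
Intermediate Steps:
c(K, A) = -3 + A
(c(6, -1) + 28)*(-47) = ((-3 - 1) + 28)*(-47) = (-4 + 28)*(-47) = 24*(-47) = -1128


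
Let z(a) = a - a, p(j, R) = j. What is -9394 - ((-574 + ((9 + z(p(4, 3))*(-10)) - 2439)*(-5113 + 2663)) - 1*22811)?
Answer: -5939509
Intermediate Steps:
z(a) = 0
-9394 - ((-574 + ((9 + z(p(4, 3))*(-10)) - 2439)*(-5113 + 2663)) - 1*22811) = -9394 - ((-574 + ((9 + 0*(-10)) - 2439)*(-5113 + 2663)) - 1*22811) = -9394 - ((-574 + ((9 + 0) - 2439)*(-2450)) - 22811) = -9394 - ((-574 + (9 - 2439)*(-2450)) - 22811) = -9394 - ((-574 - 2430*(-2450)) - 22811) = -9394 - ((-574 + 5953500) - 22811) = -9394 - (5952926 - 22811) = -9394 - 1*5930115 = -9394 - 5930115 = -5939509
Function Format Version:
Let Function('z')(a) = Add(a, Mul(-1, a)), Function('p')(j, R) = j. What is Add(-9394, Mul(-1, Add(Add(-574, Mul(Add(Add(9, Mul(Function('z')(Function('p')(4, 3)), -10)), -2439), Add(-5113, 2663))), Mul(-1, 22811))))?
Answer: -5939509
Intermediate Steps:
Function('z')(a) = 0
Add(-9394, Mul(-1, Add(Add(-574, Mul(Add(Add(9, Mul(Function('z')(Function('p')(4, 3)), -10)), -2439), Add(-5113, 2663))), Mul(-1, 22811)))) = Add(-9394, Mul(-1, Add(Add(-574, Mul(Add(Add(9, Mul(0, -10)), -2439), Add(-5113, 2663))), Mul(-1, 22811)))) = Add(-9394, Mul(-1, Add(Add(-574, Mul(Add(Add(9, 0), -2439), -2450)), -22811))) = Add(-9394, Mul(-1, Add(Add(-574, Mul(Add(9, -2439), -2450)), -22811))) = Add(-9394, Mul(-1, Add(Add(-574, Mul(-2430, -2450)), -22811))) = Add(-9394, Mul(-1, Add(Add(-574, 5953500), -22811))) = Add(-9394, Mul(-1, Add(5952926, -22811))) = Add(-9394, Mul(-1, 5930115)) = Add(-9394, -5930115) = -5939509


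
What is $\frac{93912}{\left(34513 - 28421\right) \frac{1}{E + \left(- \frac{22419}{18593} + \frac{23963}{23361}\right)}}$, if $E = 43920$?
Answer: $\frac{11484125805855920}{16961966261} \approx 6.7705 \cdot 10^{5}$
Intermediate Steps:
$\frac{93912}{\left(34513 - 28421\right) \frac{1}{E + \left(- \frac{22419}{18593} + \frac{23963}{23361}\right)}} = \frac{93912}{\left(34513 - 28421\right) \frac{1}{43920 + \left(- \frac{22419}{18593} + \frac{23963}{23361}\right)}} = \frac{93912}{6092 \frac{1}{43920 + \left(\left(-22419\right) \frac{1}{18593} + 23963 \cdot \frac{1}{23361}\right)}} = \frac{93912}{6092 \frac{1}{43920 + \left(- \frac{22419}{18593} + \frac{23963}{23361}\right)}} = \frac{93912}{6092 \frac{1}{43920 - \frac{78186200}{434351073}}} = \frac{93912}{6092 \frac{1}{\frac{19076620939960}{434351073}}} = \frac{93912}{6092 \cdot \frac{434351073}{19076620939960}} = \frac{93912}{\frac{661516684179}{4769155234990}} = 93912 \cdot \frac{4769155234990}{661516684179} = \frac{11484125805855920}{16961966261}$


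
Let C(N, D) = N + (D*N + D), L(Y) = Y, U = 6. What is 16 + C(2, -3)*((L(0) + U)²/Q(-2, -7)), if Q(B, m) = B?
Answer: 142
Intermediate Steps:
C(N, D) = D + N + D*N (C(N, D) = N + (D + D*N) = D + N + D*N)
16 + C(2, -3)*((L(0) + U)²/Q(-2, -7)) = 16 + (-3 + 2 - 3*2)*((0 + 6)²/(-2)) = 16 + (-3 + 2 - 6)*(6²*(-½)) = 16 - 252*(-1)/2 = 16 - 7*(-18) = 16 + 126 = 142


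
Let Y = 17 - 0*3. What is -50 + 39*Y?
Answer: 613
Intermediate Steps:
Y = 17 (Y = 17 - 1*0 = 17 + 0 = 17)
-50 + 39*Y = -50 + 39*17 = -50 + 663 = 613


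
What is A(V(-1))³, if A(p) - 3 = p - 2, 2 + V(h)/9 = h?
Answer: -17576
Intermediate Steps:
V(h) = -18 + 9*h
A(p) = 1 + p (A(p) = 3 + (p - 2) = 3 + (-2 + p) = 1 + p)
A(V(-1))³ = (1 + (-18 + 9*(-1)))³ = (1 + (-18 - 9))³ = (1 - 27)³ = (-26)³ = -17576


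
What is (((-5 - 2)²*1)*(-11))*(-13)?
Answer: 7007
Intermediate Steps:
(((-5 - 2)²*1)*(-11))*(-13) = (((-7)²*1)*(-11))*(-13) = ((49*1)*(-11))*(-13) = (49*(-11))*(-13) = -539*(-13) = 7007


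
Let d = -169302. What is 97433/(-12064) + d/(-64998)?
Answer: -715081801/130689312 ≈ -5.4716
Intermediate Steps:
97433/(-12064) + d/(-64998) = 97433/(-12064) - 169302/(-64998) = 97433*(-1/12064) - 169302*(-1/64998) = -97433/12064 + 28217/10833 = -715081801/130689312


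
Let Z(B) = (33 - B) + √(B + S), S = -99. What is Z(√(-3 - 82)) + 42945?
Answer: 42978 + √(-99 + I*√85) - I*√85 ≈ 42978.0 + 0.74109*I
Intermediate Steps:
Z(B) = 33 + √(-99 + B) - B (Z(B) = (33 - B) + √(B - 99) = (33 - B) + √(-99 + B) = 33 + √(-99 + B) - B)
Z(√(-3 - 82)) + 42945 = (33 + √(-99 + √(-3 - 82)) - √(-3 - 82)) + 42945 = (33 + √(-99 + √(-85)) - √(-85)) + 42945 = (33 + √(-99 + I*√85) - I*√85) + 42945 = 42978 + √(-99 + I*√85) - I*√85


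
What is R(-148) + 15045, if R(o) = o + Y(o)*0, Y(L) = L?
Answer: 14897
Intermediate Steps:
R(o) = o (R(o) = o + o*0 = o + 0 = o)
R(-148) + 15045 = -148 + 15045 = 14897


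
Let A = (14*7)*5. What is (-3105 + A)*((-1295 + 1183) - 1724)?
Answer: 4801140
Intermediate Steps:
A = 490 (A = 98*5 = 490)
(-3105 + A)*((-1295 + 1183) - 1724) = (-3105 + 490)*((-1295 + 1183) - 1724) = -2615*(-112 - 1724) = -2615*(-1836) = 4801140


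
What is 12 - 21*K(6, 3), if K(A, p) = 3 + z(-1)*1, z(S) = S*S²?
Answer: -30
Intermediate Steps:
z(S) = S³
K(A, p) = 2 (K(A, p) = 3 + (-1)³*1 = 3 - 1*1 = 3 - 1 = 2)
12 - 21*K(6, 3) = 12 - 21*2 = 12 - 42 = -30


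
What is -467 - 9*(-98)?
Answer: 415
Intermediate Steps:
-467 - 9*(-98) = -467 + 882 = 415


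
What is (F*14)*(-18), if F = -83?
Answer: 20916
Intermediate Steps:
(F*14)*(-18) = -83*14*(-18) = -1162*(-18) = 20916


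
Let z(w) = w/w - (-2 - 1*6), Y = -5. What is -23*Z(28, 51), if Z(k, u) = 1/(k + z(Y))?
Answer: -23/37 ≈ -0.62162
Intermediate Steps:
z(w) = 9 (z(w) = 1 - (-2 - 6) = 1 - 1*(-8) = 1 + 8 = 9)
Z(k, u) = 1/(9 + k) (Z(k, u) = 1/(k + 9) = 1/(9 + k))
-23*Z(28, 51) = -23/(9 + 28) = -23/37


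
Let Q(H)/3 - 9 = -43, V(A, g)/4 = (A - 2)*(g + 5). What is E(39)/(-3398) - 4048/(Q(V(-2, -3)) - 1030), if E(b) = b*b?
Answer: 3008333/961634 ≈ 3.1284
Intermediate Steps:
V(A, g) = 4*(-2 + A)*(5 + g) (V(A, g) = 4*((A - 2)*(g + 5)) = 4*((-2 + A)*(5 + g)) = 4*(-2 + A)*(5 + g))
E(b) = b**2
Q(H) = -102 (Q(H) = 27 + 3*(-43) = 27 - 129 = -102)
E(39)/(-3398) - 4048/(Q(V(-2, -3)) - 1030) = 39**2/(-3398) - 4048/(-102 - 1030) = 1521*(-1/3398) - 4048/(-1132) = -1521/3398 - 4048*(-1/1132) = -1521/3398 + 1012/283 = 3008333/961634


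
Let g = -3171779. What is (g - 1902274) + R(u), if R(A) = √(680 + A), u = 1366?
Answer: -5074053 + √2046 ≈ -5.0740e+6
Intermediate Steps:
(g - 1902274) + R(u) = (-3171779 - 1902274) + √(680 + 1366) = -5074053 + √2046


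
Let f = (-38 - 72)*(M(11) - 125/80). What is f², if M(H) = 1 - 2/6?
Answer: 5593225/576 ≈ 9710.5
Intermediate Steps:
M(H) = ⅔ (M(H) = 1 - 2/6 = 1 - 1*⅓ = 1 - ⅓ = ⅔)
f = 2365/24 (f = (-38 - 72)*(⅔ - 125/80) = -110*(⅔ - 125*1/80) = -110*(⅔ - 25/16) = -110*(-43/48) = 2365/24 ≈ 98.542)
f² = (2365/24)² = 5593225/576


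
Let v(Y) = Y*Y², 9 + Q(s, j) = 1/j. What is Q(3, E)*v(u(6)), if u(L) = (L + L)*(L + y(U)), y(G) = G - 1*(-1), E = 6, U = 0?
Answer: -5235552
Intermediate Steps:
y(G) = 1 + G (y(G) = G + 1 = 1 + G)
u(L) = 2*L*(1 + L) (u(L) = (L + L)*(L + (1 + 0)) = (2*L)*(L + 1) = (2*L)*(1 + L) = 2*L*(1 + L))
Q(s, j) = -9 + 1/j
v(Y) = Y³
Q(3, E)*v(u(6)) = (-9 + 1/6)*(2*6*(1 + 6))³ = (-9 + ⅙)*(2*6*7)³ = -53/6*84³ = -53/6*592704 = -5235552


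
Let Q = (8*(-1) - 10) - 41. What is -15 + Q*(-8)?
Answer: 457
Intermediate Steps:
Q = -59 (Q = (-8 - 10) - 41 = -18 - 41 = -59)
-15 + Q*(-8) = -15 - 59*(-8) = -15 + 472 = 457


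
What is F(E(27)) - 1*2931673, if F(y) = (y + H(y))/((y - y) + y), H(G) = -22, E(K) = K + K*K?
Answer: -1108172027/378 ≈ -2.9317e+6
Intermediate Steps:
E(K) = K + K²
F(y) = (-22 + y)/y (F(y) = (y - 22)/((y - y) + y) = (-22 + y)/(0 + y) = (-22 + y)/y)
F(E(27)) - 1*2931673 = (-22 + 27*(1 + 27))/((27*(1 + 27))) - 1*2931673 = (-22 + 27*28)/((27*28)) - 2931673 = (-22 + 756)/756 - 2931673 = (1/756)*734 - 2931673 = 367/378 - 2931673 = -1108172027/378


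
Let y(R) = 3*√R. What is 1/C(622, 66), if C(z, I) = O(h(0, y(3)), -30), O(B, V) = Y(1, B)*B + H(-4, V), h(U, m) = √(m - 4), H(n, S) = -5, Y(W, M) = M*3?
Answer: -17/46 - 9*√3/46 ≈ -0.70844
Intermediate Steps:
Y(W, M) = 3*M
h(U, m) = √(-4 + m)
O(B, V) = -5 + 3*B² (O(B, V) = (3*B)*B - 5 = 3*B² - 5 = -5 + 3*B²)
C(z, I) = -17 + 9*√3 (C(z, I) = -5 + 3*(√(-4 + 3*√3))² = -5 + 3*(-4 + 3*√3) = -5 + (-12 + 9*√3) = -17 + 9*√3)
1/C(622, 66) = 1/(-17 + 9*√3)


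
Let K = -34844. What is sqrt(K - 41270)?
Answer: I*sqrt(76114) ≈ 275.89*I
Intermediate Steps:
sqrt(K - 41270) = sqrt(-34844 - 41270) = sqrt(-76114) = I*sqrt(76114)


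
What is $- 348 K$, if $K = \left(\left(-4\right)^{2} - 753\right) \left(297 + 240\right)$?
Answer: $137727612$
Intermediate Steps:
$K = -395769$ ($K = \left(16 - 753\right) 537 = \left(-737\right) 537 = -395769$)
$- 348 K = \left(-348\right) \left(-395769\right) = 137727612$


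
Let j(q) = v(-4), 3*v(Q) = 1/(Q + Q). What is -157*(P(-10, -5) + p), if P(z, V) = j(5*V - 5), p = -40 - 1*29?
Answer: 260149/24 ≈ 10840.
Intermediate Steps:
v(Q) = 1/(6*Q) (v(Q) = 1/(3*(Q + Q)) = 1/(3*((2*Q))) = (1/(2*Q))/3 = 1/(6*Q))
p = -69 (p = -40 - 29 = -69)
j(q) = -1/24 (j(q) = (⅙)/(-4) = (⅙)*(-¼) = -1/24)
P(z, V) = -1/24
-157*(P(-10, -5) + p) = -157*(-1/24 - 69) = -157*(-1657/24) = 260149/24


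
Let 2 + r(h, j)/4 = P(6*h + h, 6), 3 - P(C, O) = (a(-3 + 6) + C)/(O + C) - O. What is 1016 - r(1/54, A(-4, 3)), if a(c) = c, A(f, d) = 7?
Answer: 327704/331 ≈ 990.04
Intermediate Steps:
P(C, O) = 3 + O - (3 + C)/(C + O) (P(C, O) = 3 - (((-3 + 6) + C)/(O + C) - O) = 3 - ((3 + C)/(C + O) - O) = 3 - (-O + (3 + C)/(C + O)) = 3 + (O - (3 + C)/(C + O)) = 3 + O - (3 + C)/(C + O))
r(h, j) = -8 + 4*(51 + 56*h)/(6 + 7*h) (r(h, j) = -8 + 4*((-3 + 6² + 2*(6*h + h) + 3*6 + (6*h + h)*6)/((6*h + h) + 6)) = -8 + 4*((-3 + 36 + 2*(7*h) + 18 + (7*h)*6)/(7*h + 6)) = -8 + 4*((-3 + 36 + 14*h + 18 + 42*h)/(6 + 7*h)) = -8 + 4*((51 + 56*h)/(6 + 7*h)) = -8 + 4*(51 + 56*h)/(6 + 7*h))
1016 - r(1/54, A(-4, 3)) = 1016 - 12*(13 + 14/54)/(6 + 7/54) = 1016 - 12*(13 + 14*(1/54))/(6 + 7*(1/54)) = 1016 - 12*(13 + 7/27)/(6 + 7/54) = 1016 - 12*358/(331/54*27) = 1016 - 12*54*358/(331*27) = 1016 - 1*8592/331 = 1016 - 8592/331 = 327704/331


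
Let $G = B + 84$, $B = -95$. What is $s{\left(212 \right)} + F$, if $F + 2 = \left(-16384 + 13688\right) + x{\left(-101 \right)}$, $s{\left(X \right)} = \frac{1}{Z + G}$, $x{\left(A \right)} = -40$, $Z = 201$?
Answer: $- \frac{520219}{190} \approx -2738.0$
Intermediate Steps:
$G = -11$ ($G = -95 + 84 = -11$)
$s{\left(X \right)} = \frac{1}{190}$ ($s{\left(X \right)} = \frac{1}{201 - 11} = \frac{1}{190}$)
$F = -2738$ ($F = -2 + \left(\left(-16384 + 13688\right) - 40\right) = -2 - 2736 = -2738$)
$s{\left(212 \right)} + F = \frac{1}{190} - 2738 = - \frac{520219}{190}$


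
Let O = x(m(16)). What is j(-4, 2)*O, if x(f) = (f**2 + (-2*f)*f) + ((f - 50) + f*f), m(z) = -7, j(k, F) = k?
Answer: 228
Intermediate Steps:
x(f) = -50 + f (x(f) = (f**2 - 2*f**2) + ((-50 + f) + f**2) = -f**2 + (-50 + f + f**2) = -50 + f)
O = -57 (O = -50 - 7 = -57)
j(-4, 2)*O = -4*(-57) = 228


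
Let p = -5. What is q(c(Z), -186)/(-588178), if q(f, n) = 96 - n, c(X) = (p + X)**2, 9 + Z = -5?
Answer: -141/294089 ≈ -0.00047945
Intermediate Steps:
Z = -14 (Z = -9 - 5 = -14)
c(X) = (-5 + X)**2
q(c(Z), -186)/(-588178) = (96 - 1*(-186))/(-588178) = (96 + 186)*(-1/588178) = 282*(-1/588178) = -141/294089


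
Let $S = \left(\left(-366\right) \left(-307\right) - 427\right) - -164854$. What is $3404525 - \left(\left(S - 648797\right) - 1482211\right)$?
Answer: $5258744$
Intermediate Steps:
$S = 276789$ ($S = \left(112362 - 427\right) + 164854 = 111935 + 164854 = 276789$)
$3404525 - \left(\left(S - 648797\right) - 1482211\right) = 3404525 - \left(\left(276789 - 648797\right) - 1482211\right) = 3404525 - \left(-372008 - 1482211\right) = 3404525 - -1854219 = 3404525 + 1854219 = 5258744$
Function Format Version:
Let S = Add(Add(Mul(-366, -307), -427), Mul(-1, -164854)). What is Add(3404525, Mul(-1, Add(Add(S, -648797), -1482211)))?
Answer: 5258744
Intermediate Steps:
S = 276789 (S = Add(Add(112362, -427), 164854) = Add(111935, 164854) = 276789)
Add(3404525, Mul(-1, Add(Add(S, -648797), -1482211))) = Add(3404525, Mul(-1, Add(Add(276789, -648797), -1482211))) = Add(3404525, Mul(-1, Add(-372008, -1482211))) = Add(3404525, Mul(-1, -1854219)) = Add(3404525, 1854219) = 5258744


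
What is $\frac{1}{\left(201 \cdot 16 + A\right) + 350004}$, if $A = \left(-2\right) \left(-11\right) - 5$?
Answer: $\frac{1}{353237} \approx 2.831 \cdot 10^{-6}$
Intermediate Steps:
$A = 17$ ($A = 22 - 5 = 17$)
$\frac{1}{\left(201 \cdot 16 + A\right) + 350004} = \frac{1}{\left(201 \cdot 16 + 17\right) + 350004} = \frac{1}{\left(3216 + 17\right) + 350004} = \frac{1}{3233 + 350004} = \frac{1}{353237}$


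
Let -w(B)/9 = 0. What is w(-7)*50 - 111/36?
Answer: -37/12 ≈ -3.0833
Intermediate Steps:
w(B) = 0 (w(B) = -9*0 = 0)
w(-7)*50 - 111/36 = 0*50 - 111/36 = 0 - 111*1/36 = 0 - 37/12 = -37/12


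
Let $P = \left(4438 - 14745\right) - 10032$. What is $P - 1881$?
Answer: $-22220$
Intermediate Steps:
$P = -20339$ ($P = -10307 - 10032 = -20339$)
$P - 1881 = -20339 - 1881 = -22220$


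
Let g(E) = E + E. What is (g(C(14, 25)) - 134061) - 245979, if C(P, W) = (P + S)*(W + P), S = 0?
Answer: -378948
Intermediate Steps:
C(P, W) = P*(P + W) (C(P, W) = (P + 0)*(W + P) = P*(P + W))
g(E) = 2*E
(g(C(14, 25)) - 134061) - 245979 = (2*(14*(14 + 25)) - 134061) - 245979 = (2*(14*39) - 134061) - 245979 = (2*546 - 134061) - 245979 = (1092 - 134061) - 245979 = -132969 - 245979 = -378948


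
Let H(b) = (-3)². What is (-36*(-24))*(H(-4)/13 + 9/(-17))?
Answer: 31104/221 ≈ 140.74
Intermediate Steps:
H(b) = 9
(-36*(-24))*(H(-4)/13 + 9/(-17)) = (-36*(-24))*(9/13 + 9/(-17)) = 864*(9*(1/13) + 9*(-1/17)) = 864*(9/13 - 9/17) = 864*(36/221) = 31104/221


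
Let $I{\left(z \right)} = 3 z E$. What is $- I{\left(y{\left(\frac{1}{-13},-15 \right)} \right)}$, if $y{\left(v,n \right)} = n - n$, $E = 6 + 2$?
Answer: $0$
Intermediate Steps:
$E = 8$
$y{\left(v,n \right)} = 0$
$I{\left(z \right)} = 24 z$ ($I{\left(z \right)} = 3 z 8 = 24 z$)
$- I{\left(y{\left(\frac{1}{-13},-15 \right)} \right)} = - 24 \cdot 0 = \left(-1\right) 0 = 0$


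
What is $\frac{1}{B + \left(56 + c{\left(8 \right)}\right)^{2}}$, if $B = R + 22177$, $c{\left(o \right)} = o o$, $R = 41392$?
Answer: $\frac{1}{77969} \approx 1.2826 \cdot 10^{-5}$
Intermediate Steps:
$c{\left(o \right)} = o^{2}$
$B = 63569$ ($B = 41392 + 22177 = 63569$)
$\frac{1}{B + \left(56 + c{\left(8 \right)}\right)^{2}} = \frac{1}{63569 + \left(56 + 8^{2}\right)^{2}} = \frac{1}{63569 + \left(56 + 64\right)^{2}} = \frac{1}{63569 + 120^{2}} = \frac{1}{63569 + 14400} = \frac{1}{77969}$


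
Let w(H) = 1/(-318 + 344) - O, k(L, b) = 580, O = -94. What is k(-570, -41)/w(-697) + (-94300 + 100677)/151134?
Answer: 152979499/24634842 ≈ 6.2099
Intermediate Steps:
w(H) = 2445/26 (w(H) = 1/(-318 + 344) - 1*(-94) = 1/26 + 94 = 2445/26)
k(-570, -41)/w(-697) + (-94300 + 100677)/151134 = 580/(2445/26) + (-94300 + 100677)/151134 = 580*(26/2445) + 6377*(1/151134) = 3016/489 + 6377/151134 = 152979499/24634842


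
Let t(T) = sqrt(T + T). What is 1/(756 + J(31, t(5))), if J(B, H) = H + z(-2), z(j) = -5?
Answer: 751/563991 - sqrt(10)/563991 ≈ 0.0013260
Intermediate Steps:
t(T) = sqrt(2)*sqrt(T) (t(T) = sqrt(2*T) = sqrt(2)*sqrt(T))
J(B, H) = -5 + H (J(B, H) = H - 5 = -5 + H)
1/(756 + J(31, t(5))) = 1/(756 + (-5 + sqrt(2)*sqrt(5))) = 1/(756 + (-5 + sqrt(10))) = 1/(751 + sqrt(10))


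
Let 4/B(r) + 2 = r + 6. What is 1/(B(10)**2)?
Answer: 49/4 ≈ 12.250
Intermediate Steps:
B(r) = 4/(4 + r) (B(r) = 4/(-2 + (r + 6)) = 4/(-2 + (6 + r)) = 4/(4 + r))
1/(B(10)**2) = 1/((4/(4 + 10))**2) = 1/((4/14)**2) = 1/((4*(1/14))**2) = 1/((2/7)**2) = 1/(4/49) = 49/4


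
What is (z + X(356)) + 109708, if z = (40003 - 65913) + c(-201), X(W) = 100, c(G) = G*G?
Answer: 124299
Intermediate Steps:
c(G) = G**2
z = 14491 (z = (40003 - 65913) + (-201)**2 = -25910 + 40401 = 14491)
(z + X(356)) + 109708 = (14491 + 100) + 109708 = 14591 + 109708 = 124299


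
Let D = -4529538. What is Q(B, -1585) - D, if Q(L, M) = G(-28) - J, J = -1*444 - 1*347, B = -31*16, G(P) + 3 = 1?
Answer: 4530327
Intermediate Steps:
G(P) = -2 (G(P) = -3 + 1 = -2)
B = -496
J = -791 (J = -444 - 347 = -791)
Q(L, M) = 789 (Q(L, M) = -2 - 1*(-791) = -2 + 791 = 789)
Q(B, -1585) - D = 789 - 1*(-4529538) = 789 + 4529538 = 4530327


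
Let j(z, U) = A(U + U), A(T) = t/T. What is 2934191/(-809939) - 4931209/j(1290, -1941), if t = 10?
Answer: 596331709780172/311515 ≈ 1.9143e+9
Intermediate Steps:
A(T) = 10/T
j(z, U) = 5/U (j(z, U) = 10/(U + U) = 10/((2*U)) = 10*(1/(2*U)) = 5/U)
2934191/(-809939) - 4931209/j(1290, -1941) = 2934191/(-809939) - 4931209/(5/(-1941)) = 2934191*(-1/809939) - 4931209/(5*(-1/1941)) = -225707/62303 - 4931209/(-5/1941) = -225707/62303 - 4931209*(-1941/5) = -225707/62303 + 9571476669/5 = 596331709780172/311515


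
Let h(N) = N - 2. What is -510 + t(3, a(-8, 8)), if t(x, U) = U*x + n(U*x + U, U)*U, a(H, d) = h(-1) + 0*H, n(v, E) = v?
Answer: -483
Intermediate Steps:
h(N) = -2 + N
a(H, d) = -3 (a(H, d) = (-2 - 1) + 0*H = -3 + 0 = -3)
t(x, U) = U*x + U*(U + U*x) (t(x, U) = U*x + (U*x + U)*U = U*x + (U + U*x)*U = U*x + U*(U + U*x))
-510 + t(3, a(-8, 8)) = -510 - 3*(3 - 3*(1 + 3)) = -510 - 3*(3 - 3*4) = -510 - 3*(3 - 12) = -510 - 3*(-9) = -510 + 27 = -483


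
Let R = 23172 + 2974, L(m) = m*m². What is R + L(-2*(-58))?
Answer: 1587042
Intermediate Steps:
L(m) = m³
R = 26146
R + L(-2*(-58)) = 26146 + (-2*(-58))³ = 26146 + 116³ = 26146 + 1560896 = 1587042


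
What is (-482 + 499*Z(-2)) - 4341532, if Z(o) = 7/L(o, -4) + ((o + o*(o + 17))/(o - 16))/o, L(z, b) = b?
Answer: -156359909/36 ≈ -4.3433e+6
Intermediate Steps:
Z(o) = -7/4 + (o + o*(17 + o))/(o*(-16 + o)) (Z(o) = 7/(-4) + ((o + o*(o + 17))/(o - 16))/o = 7*(-¼) + ((o + o*(17 + o))/(-16 + o))/o = -7/4 + ((o + o*(17 + o))/(-16 + o))/o = -7/4 + (o + o*(17 + o))/(o*(-16 + o)))
(-482 + 499*Z(-2)) - 4341532 = (-482 + 499*((184 - 3*(-2))/(4*(-16 - 2)))) - 4341532 = (-482 + 499*((¼)*(184 + 6)/(-18))) - 4341532 = (-482 + 499*((¼)*(-1/18)*190)) - 4341532 = (-482 + 499*(-95/36)) - 4341532 = (-482 - 47405/36) - 4341532 = -64757/36 - 4341532 = -156359909/36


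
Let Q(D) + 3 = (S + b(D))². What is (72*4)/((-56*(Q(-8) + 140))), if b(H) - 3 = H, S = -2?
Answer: -6/217 ≈ -0.027650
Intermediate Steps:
b(H) = 3 + H
Q(D) = -3 + (1 + D)² (Q(D) = -3 + (-2 + (3 + D))² = -3 + (1 + D)²)
(72*4)/((-56*(Q(-8) + 140))) = (72*4)/((-56*((-3 + (1 - 8)²) + 140))) = 288/((-56*((-3 + (-7)²) + 140))) = 288/((-56*((-3 + 49) + 140))) = 288/((-56*(46 + 140))) = 288/((-56*186)) = 288/(-10416) = 288*(-1/10416) = -6/217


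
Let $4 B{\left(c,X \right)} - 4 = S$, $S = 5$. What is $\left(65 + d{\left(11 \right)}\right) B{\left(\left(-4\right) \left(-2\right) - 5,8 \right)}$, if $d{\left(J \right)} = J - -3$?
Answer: $\frac{711}{4} \approx 177.75$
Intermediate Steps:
$d{\left(J \right)} = 3 + J$ ($d{\left(J \right)} = J + 3 = 3 + J$)
$B{\left(c,X \right)} = \frac{9}{4}$ ($B{\left(c,X \right)} = 1 + \frac{1}{4} \cdot 5 = 1 + \frac{5}{4} = \frac{9}{4}$)
$\left(65 + d{\left(11 \right)}\right) B{\left(\left(-4\right) \left(-2\right) - 5,8 \right)} = \left(65 + \left(3 + 11\right)\right) \frac{9}{4} = \left(65 + 14\right) \frac{9}{4} = 79 \cdot \frac{9}{4} = \frac{711}{4}$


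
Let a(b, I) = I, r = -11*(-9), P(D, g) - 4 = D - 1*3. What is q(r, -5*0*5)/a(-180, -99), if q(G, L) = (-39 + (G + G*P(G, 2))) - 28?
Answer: -9932/99 ≈ -100.32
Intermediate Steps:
P(D, g) = 1 + D (P(D, g) = 4 + (D - 1*3) = 4 + (D - 3) = 4 + (-3 + D) = 1 + D)
r = 99
q(G, L) = -67 + G + G*(1 + G) (q(G, L) = (-39 + (G + G*(1 + G))) - 28 = (-39 + G + G*(1 + G)) - 28 = -67 + G + G*(1 + G))
q(r, -5*0*5)/a(-180, -99) = (-67 + 99 + 99*(1 + 99))/(-99) = (-67 + 99 + 99*100)*(-1/99) = (-67 + 99 + 9900)*(-1/99) = 9932*(-1/99) = -9932/99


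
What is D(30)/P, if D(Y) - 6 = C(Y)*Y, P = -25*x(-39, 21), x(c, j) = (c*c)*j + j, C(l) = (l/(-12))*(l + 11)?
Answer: 1023/266350 ≈ 0.0038408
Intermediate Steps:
C(l) = -l*(11 + l)/12 (C(l) = (l*(-1/12))*(11 + l) = (-l/12)*(11 + l) = -l*(11 + l)/12)
x(c, j) = j + j*c**2 (x(c, j) = c**2*j + j = j*c**2 + j = j + j*c**2)
P = -799050 (P = -525*(1 + (-39)**2) = -525*(1 + 1521) = -525*1522 = -25*31962 = -799050)
D(Y) = 6 - Y**2*(11 + Y)/12 (D(Y) = 6 + (-Y*(11 + Y)/12)*Y = 6 - Y**2*(11 + Y)/12)
D(30)/P = (6 - 1/12*30**2*(11 + 30))/(-799050) = (6 - 1/12*900*41)*(-1/799050) = (6 - 3075)*(-1/799050) = -3069*(-1/799050) = 1023/266350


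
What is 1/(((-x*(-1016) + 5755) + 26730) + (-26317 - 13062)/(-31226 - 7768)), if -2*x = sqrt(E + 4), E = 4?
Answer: 49396018734186/1601540395666455529 + 1544860548576*sqrt(2)/1601540395666455529 ≈ 3.2207e-5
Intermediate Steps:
x = -sqrt(2) (x = -sqrt(4 + 4)/2 = -sqrt(2) ≈ -1.4142)
1/(((-x*(-1016) + 5755) + 26730) + (-26317 - 13062)/(-31226 - 7768)) = 1/(((-(-1)*sqrt(2)*(-1016) + 5755) + 26730) + (-26317 - 13062)/(-31226 - 7768)) = 1/(((sqrt(2)*(-1016) + 5755) + 26730) - 39379/(-38994)) = 1/(((-1016*sqrt(2) + 5755) + 26730) - 39379*(-1/38994)) = 1/(((5755 - 1016*sqrt(2)) + 26730) + 39379/38994) = 1/((32485 - 1016*sqrt(2)) + 39379/38994) = 1/(1266759469/38994 - 1016*sqrt(2))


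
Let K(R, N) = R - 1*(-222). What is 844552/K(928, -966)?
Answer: 422276/575 ≈ 734.39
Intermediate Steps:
K(R, N) = 222 + R (K(R, N) = R + 222 = 222 + R)
844552/K(928, -966) = 844552/(222 + 928) = 844552/1150 = 844552*(1/1150) = 422276/575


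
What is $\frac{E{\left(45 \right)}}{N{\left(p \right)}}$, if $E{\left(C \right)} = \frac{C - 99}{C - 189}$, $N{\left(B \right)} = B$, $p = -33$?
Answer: $- \frac{1}{88} \approx -0.011364$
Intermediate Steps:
$E{\left(C \right)} = \frac{-99 + C}{-189 + C}$
$\frac{E{\left(45 \right)}}{N{\left(p \right)}} = \frac{\frac{1}{-189 + 45} \left(-99 + 45\right)}{-33} = \frac{1}{-144} \left(-54\right) \left(- \frac{1}{33}\right) = \left(- \frac{1}{144}\right) \left(-54\right) \left(- \frac{1}{33}\right) = \frac{3}{8} \left(- \frac{1}{33}\right) = - \frac{1}{88}$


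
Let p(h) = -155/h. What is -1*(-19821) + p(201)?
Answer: 3983866/201 ≈ 19820.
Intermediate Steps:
-1*(-19821) + p(201) = -1*(-19821) - 155/201 = 19821 - 155*1/201 = 19821 - 155/201 = 3983866/201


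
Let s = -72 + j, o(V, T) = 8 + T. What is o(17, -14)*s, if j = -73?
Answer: 870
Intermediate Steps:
s = -145 (s = -72 - 73 = -145)
o(17, -14)*s = (8 - 14)*(-145) = -6*(-145) = 870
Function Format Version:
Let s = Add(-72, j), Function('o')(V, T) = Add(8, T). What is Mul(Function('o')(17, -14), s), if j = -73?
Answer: 870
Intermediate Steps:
s = -145 (s = Add(-72, -73) = -145)
Mul(Function('o')(17, -14), s) = Mul(Add(8, -14), -145) = Mul(-6, -145) = 870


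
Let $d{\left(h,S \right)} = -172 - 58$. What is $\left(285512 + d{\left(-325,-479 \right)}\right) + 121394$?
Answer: $406676$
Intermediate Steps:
$d{\left(h,S \right)} = -230$
$\left(285512 + d{\left(-325,-479 \right)}\right) + 121394 = \left(285512 - 230\right) + 121394 = 285282 + 121394 = 406676$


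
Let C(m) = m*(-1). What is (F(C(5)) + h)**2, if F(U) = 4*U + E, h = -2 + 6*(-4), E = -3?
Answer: 2401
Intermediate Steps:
C(m) = -m
h = -26 (h = -2 - 24 = -26)
F(U) = -3 + 4*U (F(U) = 4*U - 3 = -3 + 4*U)
(F(C(5)) + h)**2 = ((-3 + 4*(-1*5)) - 26)**2 = ((-3 + 4*(-5)) - 26)**2 = ((-3 - 20) - 26)**2 = (-23 - 26)**2 = (-49)**2 = 2401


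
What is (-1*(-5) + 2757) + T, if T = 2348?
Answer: 5110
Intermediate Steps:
(-1*(-5) + 2757) + T = (-1*(-5) + 2757) + 2348 = (5 + 2757) + 2348 = 2762 + 2348 = 5110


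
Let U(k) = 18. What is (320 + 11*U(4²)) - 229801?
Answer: -229283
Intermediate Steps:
(320 + 11*U(4²)) - 229801 = (320 + 11*18) - 229801 = (320 + 198) - 229801 = 518 - 229801 = -229283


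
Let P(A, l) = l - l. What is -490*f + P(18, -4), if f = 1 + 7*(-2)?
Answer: 6370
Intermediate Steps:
f = -13 (f = 1 - 14 = -13)
P(A, l) = 0
-490*f + P(18, -4) = -490*(-13) + 0 = 6370 + 0 = 6370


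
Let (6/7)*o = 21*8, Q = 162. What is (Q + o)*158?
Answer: 56564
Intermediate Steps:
o = 196 (o = 7*(21*8)/6 = (7/6)*168 = 196)
(Q + o)*158 = (162 + 196)*158 = 358*158 = 56564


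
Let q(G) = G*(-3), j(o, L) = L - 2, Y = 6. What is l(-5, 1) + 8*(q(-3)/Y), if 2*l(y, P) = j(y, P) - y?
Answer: 14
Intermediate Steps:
j(o, L) = -2 + L
q(G) = -3*G
l(y, P) = -1 + P/2 - y/2 (l(y, P) = ((-2 + P) - y)/2 = (-2 + P - y)/2 = -1 + P/2 - y/2)
l(-5, 1) + 8*(q(-3)/Y) = (-1 + (½)*1 - ½*(-5)) + 8*(-3*(-3)/6) = (-1 + ½ + 5/2) + 8*(9*(⅙)) = 2 + 8*(3/2) = 2 + 12 = 14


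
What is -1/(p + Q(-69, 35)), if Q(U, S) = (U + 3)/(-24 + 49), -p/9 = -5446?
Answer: -25/1225284 ≈ -2.0403e-5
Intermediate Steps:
p = 49014 (p = -9*(-5446) = 49014)
Q(U, S) = 3/25 + U/25 (Q(U, S) = (3 + U)/25 = (3 + U)*(1/25) = 3/25 + U/25)
-1/(p + Q(-69, 35)) = -1/(49014 + (3/25 + (1/25)*(-69))) = -1/(49014 + (3/25 - 69/25)) = -1/(49014 - 66/25) = -1/1225284/25 = -1*25/1225284 = -25/1225284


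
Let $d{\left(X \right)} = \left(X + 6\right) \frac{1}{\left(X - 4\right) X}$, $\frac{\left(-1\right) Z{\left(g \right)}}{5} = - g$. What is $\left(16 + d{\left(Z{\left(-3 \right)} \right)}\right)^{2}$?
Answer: $\frac{2301289}{9025} \approx 254.99$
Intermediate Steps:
$Z{\left(g \right)} = 5 g$ ($Z{\left(g \right)} = - 5 \left(- g\right) = 5 g$)
$d{\left(X \right)} = \frac{6 + X}{X \left(-4 + X\right)}$ ($d{\left(X \right)} = \left(6 + X\right) \frac{1}{\left(-4 + X\right) X} = \left(6 + X\right) \frac{1}{X \left(-4 + X\right)} = \frac{6 + X}{X \left(-4 + X\right)}$)
$\left(16 + d{\left(Z{\left(-3 \right)} \right)}\right)^{2} = \left(16 + \frac{6 + 5 \left(-3\right)}{5 \left(-3\right) \left(-4 + 5 \left(-3\right)\right)}\right)^{2} = \left(16 + \frac{6 - 15}{\left(-15\right) \left(-4 - 15\right)}\right)^{2} = \left(16 - \frac{1}{15} \frac{1}{-19} \left(-9\right)\right)^{2} = \left(16 - \left(- \frac{1}{285}\right) \left(-9\right)\right)^{2} = \left(16 - \frac{3}{95}\right)^{2} = \left(\frac{1517}{95}\right)^{2} = \frac{2301289}{9025}$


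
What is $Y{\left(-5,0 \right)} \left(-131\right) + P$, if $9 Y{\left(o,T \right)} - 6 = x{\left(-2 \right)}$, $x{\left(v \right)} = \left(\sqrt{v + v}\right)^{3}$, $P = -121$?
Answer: $- \frac{625}{3} + \frac{1048 i}{9} \approx -208.33 + 116.44 i$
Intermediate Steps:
$x{\left(v \right)} = 2 \sqrt{2} v^{\frac{3}{2}}$ ($x{\left(v \right)} = \left(\sqrt{2 v}\right)^{3} = \left(\sqrt{2} \sqrt{v}\right)^{3} = 2 \sqrt{2} v^{\frac{3}{2}}$)
$Y{\left(o,T \right)} = \frac{2}{3} - \frac{8 i}{9}$ ($Y{\left(o,T \right)} = \frac{2}{3} + \frac{2 \sqrt{2} \left(-2\right)^{\frac{3}{2}}}{9} = \frac{2}{3} + \frac{2 \sqrt{2} \left(- 2 i \sqrt{2}\right)}{9} = \frac{2}{3} + \frac{\left(-8\right) i}{9} = \frac{2}{3} - \frac{8 i}{9}$)
$Y{\left(-5,0 \right)} \left(-131\right) + P = \left(\frac{2}{3} - \frac{8 i}{9}\right) \left(-131\right) - 121 = \left(- \frac{262}{3} + \frac{1048 i}{9}\right) - 121 = - \frac{625}{3} + \frac{1048 i}{9}$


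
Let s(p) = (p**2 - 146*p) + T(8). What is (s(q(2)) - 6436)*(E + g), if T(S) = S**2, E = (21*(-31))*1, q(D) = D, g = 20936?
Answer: -135098100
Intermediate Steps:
E = -651 (E = -651*1 = -651)
s(p) = 64 + p**2 - 146*p (s(p) = (p**2 - 146*p) + 8**2 = (p**2 - 146*p) + 64 = 64 + p**2 - 146*p)
(s(q(2)) - 6436)*(E + g) = ((64 + 2**2 - 146*2) - 6436)*(-651 + 20936) = ((64 + 4 - 292) - 6436)*20285 = (-224 - 6436)*20285 = -6660*20285 = -135098100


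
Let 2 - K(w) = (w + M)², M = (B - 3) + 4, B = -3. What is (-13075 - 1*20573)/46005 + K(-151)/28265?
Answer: -135193317/86688755 ≈ -1.5595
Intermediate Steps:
M = -2 (M = (-3 - 3) + 4 = -6 + 4 = -2)
K(w) = 2 - (-2 + w)² (K(w) = 2 - (w - 2)² = 2 - (-2 + w)²)
(-13075 - 1*20573)/46005 + K(-151)/28265 = (-13075 - 1*20573)/46005 + (2 - (-2 - 151)²)/28265 = (-13075 - 20573)*(1/46005) + (2 - 1*(-153)²)*(1/28265) = -33648*1/46005 + (2 - 1*23409)*(1/28265) = -11216/15335 + (2 - 23409)*(1/28265) = -11216/15335 - 23407*1/28265 = -11216/15335 - 23407/28265 = -135193317/86688755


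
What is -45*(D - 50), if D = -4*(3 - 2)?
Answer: 2430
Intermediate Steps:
D = -4 (D = -4*1 = -4)
-45*(D - 50) = -45*(-4 - 50) = -45*(-54) = 2430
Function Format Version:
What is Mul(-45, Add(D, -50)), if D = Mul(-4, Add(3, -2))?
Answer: 2430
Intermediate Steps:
D = -4 (D = Mul(-4, 1) = -4)
Mul(-45, Add(D, -50)) = Mul(-45, Add(-4, -50)) = Mul(-45, -54) = 2430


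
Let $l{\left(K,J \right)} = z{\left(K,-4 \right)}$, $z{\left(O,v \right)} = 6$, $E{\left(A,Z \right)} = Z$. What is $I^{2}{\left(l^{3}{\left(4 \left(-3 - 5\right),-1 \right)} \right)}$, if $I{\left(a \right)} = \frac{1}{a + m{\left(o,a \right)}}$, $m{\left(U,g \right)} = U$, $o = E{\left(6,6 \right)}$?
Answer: $\frac{1}{49284} \approx 2.0291 \cdot 10^{-5}$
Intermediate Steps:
$o = 6$
$l{\left(K,J \right)} = 6$
$I{\left(a \right)} = \frac{1}{6 + a}$ ($I{\left(a \right)} = \frac{1}{a + 6} = \frac{1}{6 + a}$)
$I^{2}{\left(l^{3}{\left(4 \left(-3 - 5\right),-1 \right)} \right)} = \left(\frac{1}{6 + 6^{3}}\right)^{2} = \left(\frac{1}{6 + 216}\right)^{2} = \left(\frac{1}{222}\right)^{2} = \frac{1}{49284}$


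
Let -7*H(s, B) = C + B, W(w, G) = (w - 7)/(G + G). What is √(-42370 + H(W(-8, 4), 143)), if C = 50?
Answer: I*√2077481/7 ≈ 205.91*I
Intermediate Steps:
W(w, G) = (-7 + w)/(2*G) (W(w, G) = (-7 + w)/((2*G)) = (-7 + w)*(1/(2*G)) = (-7 + w)/(2*G))
H(s, B) = -50/7 - B/7 (H(s, B) = -(50 + B)/7 = -50/7 - B/7)
√(-42370 + H(W(-8, 4), 143)) = √(-42370 + (-50/7 - ⅐*143)) = √(-42370 + (-50/7 - 143/7)) = √(-42370 - 193/7) = √(-296783/7) = I*√2077481/7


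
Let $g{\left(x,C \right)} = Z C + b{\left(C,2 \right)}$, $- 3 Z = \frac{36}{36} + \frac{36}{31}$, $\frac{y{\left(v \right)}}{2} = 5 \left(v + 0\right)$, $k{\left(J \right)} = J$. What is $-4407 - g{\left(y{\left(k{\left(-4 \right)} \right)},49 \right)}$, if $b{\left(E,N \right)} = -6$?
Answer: $- \frac{406010}{93} \approx -4365.7$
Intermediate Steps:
$y{\left(v \right)} = 10 v$ ($y{\left(v \right)} = 2 \cdot 5 \left(v + 0\right) = 2 \cdot 5 v = 10 v$)
$Z = - \frac{67}{93}$ ($Z = - \frac{\frac{36}{36} + \frac{36}{31}}{3} = - \frac{36 \cdot \frac{1}{36} + 36 \cdot \frac{1}{31}}{3} = - \frac{1 + \frac{36}{31}}{3} = \left(- \frac{1}{3}\right) \frac{67}{31} = - \frac{67}{93} \approx -0.72043$)
$g{\left(x,C \right)} = -6 - \frac{67 C}{93}$ ($g{\left(x,C \right)} = - \frac{67 C}{93} - 6 = -6 - \frac{67 C}{93}$)
$-4407 - g{\left(y{\left(k{\left(-4 \right)} \right)},49 \right)} = -4407 - \left(-6 - \frac{3283}{93}\right) = -4407 - - \frac{3841}{93} = -4407 + \frac{3841}{93} = - \frac{406010}{93}$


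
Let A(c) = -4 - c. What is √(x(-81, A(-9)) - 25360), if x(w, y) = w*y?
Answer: I*√25765 ≈ 160.51*I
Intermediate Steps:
√(x(-81, A(-9)) - 25360) = √(-81*(-4 - 1*(-9)) - 25360) = √(-81*(-4 + 9) - 25360) = √(-81*5 - 25360) = √(-405 - 25360) = √(-25765) = I*√25765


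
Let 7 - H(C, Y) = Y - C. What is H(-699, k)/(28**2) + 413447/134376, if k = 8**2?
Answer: 1987091/940632 ≈ 2.1125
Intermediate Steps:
k = 64
H(C, Y) = 7 + C - Y (H(C, Y) = 7 - (Y - C) = 7 + (C - Y) = 7 + C - Y)
H(-699, k)/(28**2) + 413447/134376 = (7 - 699 - 1*64)/(28**2) + 413447/134376 = (7 - 699 - 64)/784 + 413447*(1/134376) = -756*1/784 + 413447/134376 = -27/28 + 413447/134376 = 1987091/940632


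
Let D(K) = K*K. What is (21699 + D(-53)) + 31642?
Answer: 56150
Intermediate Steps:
D(K) = K²
(21699 + D(-53)) + 31642 = (21699 + (-53)²) + 31642 = (21699 + 2809) + 31642 = 24508 + 31642 = 56150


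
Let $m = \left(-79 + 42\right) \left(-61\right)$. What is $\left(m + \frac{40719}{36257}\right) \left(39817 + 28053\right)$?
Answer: $\frac{5556704764160}{36257} \approx 1.5326 \cdot 10^{8}$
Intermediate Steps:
$m = 2257$ ($m = \left(-37\right) \left(-61\right) = 2257$)
$\left(m + \frac{40719}{36257}\right) \left(39817 + 28053\right) = \left(2257 + \frac{40719}{36257}\right) \left(39817 + 28053\right) = \left(2257 + 40719 \cdot \frac{1}{36257}\right) 67870 = \left(2257 + \frac{40719}{36257}\right) 67870 = \frac{81872768}{36257} \cdot 67870 = \frac{5556704764160}{36257}$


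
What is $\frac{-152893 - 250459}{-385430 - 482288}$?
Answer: $\frac{201676}{433859} \approx 0.46484$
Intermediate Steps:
$\frac{-152893 - 250459}{-385430 - 482288} = - \frac{403352}{-867718} = \left(-403352\right) \left(- \frac{1}{867718}\right) = \frac{201676}{433859}$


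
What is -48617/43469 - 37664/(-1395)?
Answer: 1569395701/60639255 ≈ 25.881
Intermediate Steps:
-48617/43469 - 37664/(-1395) = -48617*1/43469 - 37664*(-1/1395) = -48617/43469 + 37664/1395 = 1569395701/60639255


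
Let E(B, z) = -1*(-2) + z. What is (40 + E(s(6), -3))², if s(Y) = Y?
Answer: 1521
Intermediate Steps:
E(B, z) = 2 + z
(40 + E(s(6), -3))² = (40 + (2 - 3))² = (40 - 1)² = 39² = 1521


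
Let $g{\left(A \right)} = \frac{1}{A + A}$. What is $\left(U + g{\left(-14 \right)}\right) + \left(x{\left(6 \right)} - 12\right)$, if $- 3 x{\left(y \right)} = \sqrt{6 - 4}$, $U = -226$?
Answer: $- \frac{6665}{28} - \frac{\sqrt{2}}{3} \approx -238.51$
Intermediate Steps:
$g{\left(A \right)} = \frac{1}{2 A}$
$x{\left(y \right)} = - \frac{\sqrt{2}}{3}$ ($x{\left(y \right)} = - \frac{\sqrt{6 - 4}}{3} = - \frac{\sqrt{2}}{3}$)
$\left(U + g{\left(-14 \right)}\right) + \left(x{\left(6 \right)} - 12\right) = \left(-226 + \frac{1}{2 \left(-14\right)}\right) - \left(12 + \frac{\sqrt{2}}{3}\right) = \left(-226 + \frac{1}{2} \left(- \frac{1}{14}\right)\right) - \left(12 + \frac{\sqrt{2}}{3}\right) = \left(-226 - \frac{1}{28}\right) - \left(12 + \frac{\sqrt{2}}{3}\right) = - \frac{6329}{28} - \left(12 + \frac{\sqrt{2}}{3}\right) = - \frac{6665}{28} - \frac{\sqrt{2}}{3}$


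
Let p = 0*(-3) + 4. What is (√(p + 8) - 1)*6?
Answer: -6 + 12*√3 ≈ 14.785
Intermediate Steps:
p = 4 (p = 0 + 4 = 4)
(√(p + 8) - 1)*6 = (√(4 + 8) - 1)*6 = (√12 - 1)*6 = (2*√3 - 1)*6 = (-1 + 2*√3)*6 = -6 + 12*√3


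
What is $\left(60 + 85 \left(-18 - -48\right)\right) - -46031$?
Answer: $48641$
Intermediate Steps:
$\left(60 + 85 \left(-18 - -48\right)\right) - -46031 = \left(60 + 85 \left(-18 + 48\right)\right) + 46031 = \left(60 + 85 \cdot 30\right) + 46031 = \left(60 + 2550\right) + 46031 = 2610 + 46031 = 48641$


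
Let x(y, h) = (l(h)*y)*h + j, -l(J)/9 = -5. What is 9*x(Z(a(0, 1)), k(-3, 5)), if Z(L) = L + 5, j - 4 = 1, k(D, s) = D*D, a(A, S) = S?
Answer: 21915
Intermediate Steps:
k(D, s) = D²
j = 5 (j = 4 + 1 = 5)
l(J) = 45 (l(J) = -9*(-5) = 45)
Z(L) = 5 + L
x(y, h) = 5 + 45*h*y (x(y, h) = (45*y)*h + 5 = 45*h*y + 5 = 5 + 45*h*y)
9*x(Z(a(0, 1)), k(-3, 5)) = 9*(5 + 45*(-3)²*(5 + 1)) = 9*(5 + 45*9*6) = 9*(5 + 2430) = 9*2435 = 21915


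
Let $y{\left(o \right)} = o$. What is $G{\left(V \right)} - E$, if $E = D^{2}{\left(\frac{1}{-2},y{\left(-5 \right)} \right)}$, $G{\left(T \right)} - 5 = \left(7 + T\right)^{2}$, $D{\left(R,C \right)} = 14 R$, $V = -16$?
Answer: $37$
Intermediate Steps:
$G{\left(T \right)} = 5 + \left(7 + T\right)^{2}$
$E = 49$ ($E = \left(\frac{14}{-2}\right)^{2} = \left(14 \left(- \frac{1}{2}\right)\right)^{2} = \left(-7\right)^{2} = 49$)
$G{\left(V \right)} - E = \left(5 + \left(7 - 16\right)^{2}\right) - 49 = \left(5 + \left(-9\right)^{2}\right) - 49 = \left(5 + 81\right) - 49 = 86 - 49 = 37$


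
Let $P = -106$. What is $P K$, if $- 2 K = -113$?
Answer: $-5989$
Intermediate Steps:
$K = \frac{113}{2}$ ($K = \left(- \frac{1}{2}\right) \left(-113\right) = \frac{113}{2} \approx 56.5$)
$P K = \left(-106\right) \frac{113}{2} = -5989$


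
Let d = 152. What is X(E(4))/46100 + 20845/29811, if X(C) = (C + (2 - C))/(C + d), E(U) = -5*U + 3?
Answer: 21621486187/30921459750 ≈ 0.69924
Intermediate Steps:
E(U) = 3 - 5*U
X(C) = 2/(152 + C) (X(C) = (C + (2 - C))/(C + 152) = 2/(152 + C))
X(E(4))/46100 + 20845/29811 = (2/(152 + (3 - 5*4)))/46100 + 20845/29811 = (2/(152 + (3 - 20)))*(1/46100) + 20845*(1/29811) = (2/(152 - 17))*(1/46100) + 20845/29811 = (2/135)*(1/46100) + 20845/29811 = 1/3111750 + 20845/29811 = 21621486187/30921459750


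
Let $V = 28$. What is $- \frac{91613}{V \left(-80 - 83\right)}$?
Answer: $\frac{91613}{4564} \approx 20.073$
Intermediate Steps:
$- \frac{91613}{V \left(-80 - 83\right)} = - \frac{91613}{28 \left(-80 - 83\right)} = - \frac{91613}{28 \left(-163\right)} = - \frac{91613}{-4564} = \left(-91613\right) \left(- \frac{1}{4564}\right) = \frac{91613}{4564}$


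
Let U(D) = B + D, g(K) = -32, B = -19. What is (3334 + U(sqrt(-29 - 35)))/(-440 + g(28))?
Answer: -3315/472 - I/59 ≈ -7.0233 - 0.016949*I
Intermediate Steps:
U(D) = -19 + D
(3334 + U(sqrt(-29 - 35)))/(-440 + g(28)) = (3334 + (-19 + sqrt(-29 - 35)))/(-440 - 32) = (3334 + (-19 + sqrt(-64)))/(-472) = (3334 + (-19 + 8*I))*(-1/472) = (3315 + 8*I)*(-1/472) = -3315/472 - I/59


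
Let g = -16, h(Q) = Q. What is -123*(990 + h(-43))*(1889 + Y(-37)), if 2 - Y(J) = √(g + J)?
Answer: -220265571 + 116481*I*√53 ≈ -2.2027e+8 + 8.4799e+5*I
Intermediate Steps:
Y(J) = 2 - √(-16 + J)
-123*(990 + h(-43))*(1889 + Y(-37)) = -123*(990 - 43)*(1889 + (2 - √(-16 - 37))) = -116481*(1889 + (2 - √(-53))) = -116481*(1889 + (2 - I*√53)) = -116481*(1891 - I*√53) = -123*(1790777 - 947*I*√53) = -220265571 + 116481*I*√53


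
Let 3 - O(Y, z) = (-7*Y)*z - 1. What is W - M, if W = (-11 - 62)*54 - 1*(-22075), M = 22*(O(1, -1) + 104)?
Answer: 15911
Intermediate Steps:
O(Y, z) = 4 + 7*Y*z (O(Y, z) = 3 - ((-7*Y)*z - 1) = 3 - (-7*Y*z - 1) = 3 - (-1 - 7*Y*z) = 3 + (1 + 7*Y*z) = 4 + 7*Y*z)
M = 2222 (M = 22*((4 + 7*1*(-1)) + 104) = 22*((4 - 7) + 104) = 22*(-3 + 104) = 22*101 = 2222)
W = 18133 (W = -73*54 + 22075 = -3942 + 22075 = 18133)
W - M = 18133 - 1*2222 = 18133 - 2222 = 15911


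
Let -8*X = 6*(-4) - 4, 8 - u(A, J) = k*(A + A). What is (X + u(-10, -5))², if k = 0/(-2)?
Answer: 529/4 ≈ 132.25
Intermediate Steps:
k = 0 (k = 0*(-½) = 0)
u(A, J) = 8 (u(A, J) = 8 - 0*(A + A) = 8 - 0*2*A = 8 - 1*0 = 8 + 0 = 8)
X = 7/2 (X = -(6*(-4) - 4)/8 = -(-24 - 4)/8 = -⅛*(-28) = 7/2 ≈ 3.5000)
(X + u(-10, -5))² = (7/2 + 8)² = (23/2)² = 529/4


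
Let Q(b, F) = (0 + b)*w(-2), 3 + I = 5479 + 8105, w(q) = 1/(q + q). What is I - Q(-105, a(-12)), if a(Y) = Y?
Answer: 54219/4 ≈ 13555.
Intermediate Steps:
w(q) = 1/(2*q)
I = 13581 (I = -3 + (5479 + 8105) = -3 + 13584 = 13581)
Q(b, F) = -b/4 (Q(b, F) = (0 + b)*((½)/(-2)) = b*((½)*(-½)) = b*(-¼) = -b/4)
I - Q(-105, a(-12)) = 13581 - (-1)*(-105)/4 = 13581 - 1*105/4 = 13581 - 105/4 = 54219/4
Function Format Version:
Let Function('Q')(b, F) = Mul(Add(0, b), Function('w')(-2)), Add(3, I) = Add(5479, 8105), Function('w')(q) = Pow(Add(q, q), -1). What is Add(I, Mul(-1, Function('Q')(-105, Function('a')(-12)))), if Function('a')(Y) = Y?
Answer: Rational(54219, 4) ≈ 13555.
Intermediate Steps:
Function('w')(q) = Mul(Rational(1, 2), Pow(q, -1)) (Function('w')(q) = Pow(Mul(2, q), -1) = Mul(Rational(1, 2), Pow(q, -1)))
I = 13581 (I = Add(-3, Add(5479, 8105)) = Add(-3, 13584) = 13581)
Function('Q')(b, F) = Mul(Rational(-1, 4), b) (Function('Q')(b, F) = Mul(Add(0, b), Mul(Rational(1, 2), Pow(-2, -1))) = Mul(b, Mul(Rational(1, 2), Rational(-1, 2))) = Mul(b, Rational(-1, 4)) = Mul(Rational(-1, 4), b))
Add(I, Mul(-1, Function('Q')(-105, Function('a')(-12)))) = Add(13581, Mul(-1, Mul(Rational(-1, 4), -105))) = Add(13581, Mul(-1, Rational(105, 4))) = Add(13581, Rational(-105, 4)) = Rational(54219, 4)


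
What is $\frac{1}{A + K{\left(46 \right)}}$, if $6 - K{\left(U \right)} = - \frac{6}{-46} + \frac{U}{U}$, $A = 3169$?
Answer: $\frac{23}{72999} \approx 0.00031507$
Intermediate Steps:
$K{\left(U \right)} = \frac{112}{23}$ ($K{\left(U \right)} = 6 - \left(- \frac{6}{-46} + \frac{U}{U}\right) = 6 - \left(\left(-6\right) \left(- \frac{1}{46}\right) + 1\right) = 6 - \left(\frac{3}{23} + 1\right) = 6 - \frac{26}{23} = \frac{112}{23}$)
$\frac{1}{A + K{\left(46 \right)}} = \frac{1}{3169 + \frac{112}{23}} = \frac{1}{\frac{72999}{23}} = \frac{23}{72999}$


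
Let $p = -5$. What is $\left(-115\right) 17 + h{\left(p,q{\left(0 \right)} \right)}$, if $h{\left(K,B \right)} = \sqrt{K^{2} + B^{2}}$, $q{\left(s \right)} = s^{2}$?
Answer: $-1950$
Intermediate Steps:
$h{\left(K,B \right)} = \sqrt{B^{2} + K^{2}}$
$\left(-115\right) 17 + h{\left(p,q{\left(0 \right)} \right)} = \left(-115\right) 17 + \sqrt{\left(0^{2}\right)^{2} + \left(-5\right)^{2}} = -1955 + \sqrt{0^{2} + 25} = -1955 + \sqrt{0 + 25} = -1955 + \sqrt{25} = -1955 + 5 = -1950$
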